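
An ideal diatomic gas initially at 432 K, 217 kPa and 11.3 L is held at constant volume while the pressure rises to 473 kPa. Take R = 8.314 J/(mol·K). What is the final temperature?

Isochoric: V stays 11.3 L; P/T = const ⇒ T₂ = 942 K, P₂ = 473 kPa.

942 K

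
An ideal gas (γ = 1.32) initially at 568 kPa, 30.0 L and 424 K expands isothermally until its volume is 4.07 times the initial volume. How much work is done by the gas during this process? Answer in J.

n = P₁V₁/(RT₁) = 568×30.0/(8.314×424) = 4.83 mol.
Isothermal: T stays 424 K; PV = const ⇒ V₂ = 122 L, P₂ = 140 kPa.
W = nRT ln(V₂/V₁) = 4.83×8.314×424×ln(4.07) = 23900 J.

23900 J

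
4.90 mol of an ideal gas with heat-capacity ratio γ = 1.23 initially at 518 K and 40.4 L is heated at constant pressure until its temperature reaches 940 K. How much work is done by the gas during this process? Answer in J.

P₁ = nRT₁/V₁ = 4.90×8.314×518/40.4 = 522 kPa.
Isobaric: P stays 522 kPa; V/T = const ⇒ T₂ = 940 K, V₂ = 73.3 L.
W = PΔV = 522×(73.3−40.4) kPa·L = 17200 J.

17200 J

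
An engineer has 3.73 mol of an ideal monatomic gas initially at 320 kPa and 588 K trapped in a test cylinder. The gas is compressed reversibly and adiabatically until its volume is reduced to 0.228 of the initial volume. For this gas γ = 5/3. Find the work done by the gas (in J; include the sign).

V₁ = nRT₁/P₁ = 3.73×8.314×588/320 = 57.0 L.
Adiabatic: TV^(γ−1) = const ⇒ T₂ = 588×(4.39)^0.667 = 1580 K; PV^γ = const ⇒ P₂ = 3760 kPa.
ΔU = nCvΔT = 3.73×12.5×(1580−588) = 45900 J.
Q = 0 for an adiabatic process, so W = −ΔU = -45900 J.

-45900 J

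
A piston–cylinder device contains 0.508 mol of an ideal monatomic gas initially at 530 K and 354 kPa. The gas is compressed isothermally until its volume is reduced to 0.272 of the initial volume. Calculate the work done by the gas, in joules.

-2910 J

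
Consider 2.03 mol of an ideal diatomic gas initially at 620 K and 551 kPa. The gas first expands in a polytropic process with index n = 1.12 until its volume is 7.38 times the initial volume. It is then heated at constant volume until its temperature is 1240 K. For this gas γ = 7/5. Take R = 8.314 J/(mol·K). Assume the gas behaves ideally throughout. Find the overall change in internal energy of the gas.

26200 J

V₁ = nRT₁/P₁ = 2.03×8.314×620/551 = 19.0 L.
Step 1 — Polytropic n=1.12: T₂ = T₁(V₁/V₂)^(n−1) = 620×(0.136)^0.12 = 488 K; P₂ = P₁(V₁/V₂)^n = 58.7 kPa.
W = (P₁V₁−P₂V₂)/(n−1) = (551×19.0−58.7×140)/0.12 = 18600 J.
ΔU = nCvΔT = 2.03×20.8×(488−620) = -5580 J.
Q = ΔU + W = 13000 J.
State after step 1: P = 58.7 kPa, V = 140 L, T = 488 K.
Step 2 — Isochoric: V stays 140 L; P/T = const ⇒ T₂ = 1240 K, P₂ = 149 kPa.
W = 0 (no volume change).
ΔU = nCvΔT = 2.03×20.8×(1240−488) = 31700 J.
Q = ΔU = 31700 J.
Net over both steps: W = 18600 J, Q = 44800 J, ΔU = 26200 J.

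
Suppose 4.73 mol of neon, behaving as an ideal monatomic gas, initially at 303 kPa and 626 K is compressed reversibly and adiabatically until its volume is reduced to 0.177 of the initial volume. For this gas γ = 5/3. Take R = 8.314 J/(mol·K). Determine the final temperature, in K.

1990 K

V₁ = nRT₁/P₁ = 4.73×8.314×626/303 = 81.2 L.
Adiabatic: TV^(γ−1) = const ⇒ T₂ = 626×(5.65)^0.667 = 1990 K; PV^γ = const ⇒ P₂ = 5430 kPa.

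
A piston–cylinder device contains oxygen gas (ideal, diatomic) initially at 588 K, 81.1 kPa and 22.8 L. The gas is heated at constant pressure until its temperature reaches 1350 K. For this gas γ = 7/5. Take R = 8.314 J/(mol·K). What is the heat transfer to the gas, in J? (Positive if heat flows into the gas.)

8390 J

n = P₁V₁/(RT₁) = 81.1×22.8/(8.314×588) = 0.378 mol.
Isobaric: P stays 81.1 kPa; V/T = const ⇒ T₂ = 1350 K, V₂ = 52.3 L.
W = PΔV = 81.1×(52.3−22.8) kPa·L = 2400 J.
ΔU = nCvΔT = 0.378×20.8×(1350−588) = 5990 J.
Q = ΔU + W = nCpΔT = 8390 J.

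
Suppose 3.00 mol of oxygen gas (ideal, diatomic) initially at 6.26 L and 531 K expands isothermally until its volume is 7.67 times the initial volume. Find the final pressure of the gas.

P₁ = nRT₁/V₁ = 3.00×8.314×531/6.26 = 2120 kPa.
Isothermal: T stays 531 K; PV = const ⇒ V₂ = 48.0 L, P₂ = 276 kPa.

276 kPa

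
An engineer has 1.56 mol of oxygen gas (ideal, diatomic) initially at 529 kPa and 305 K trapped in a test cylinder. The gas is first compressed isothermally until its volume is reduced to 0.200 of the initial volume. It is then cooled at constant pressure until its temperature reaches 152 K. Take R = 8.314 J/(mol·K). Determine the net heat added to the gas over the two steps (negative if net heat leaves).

V₁ = nRT₁/P₁ = 1.56×8.314×305/529 = 7.48 L.
Step 1 — Isothermal: T stays 305 K; PV = const ⇒ V₂ = 1.50 L, P₂ = 2640 kPa.
ΔU = 0 (ideal gas, T constant).
W = nRT ln(V₂/V₁) = 1.56×8.314×305×ln(0.200) = -6370 J.
Q = ΔU + W = -6370 J.
State after step 1: P = 2640 kPa, V = 1.50 L, T = 305 K.
Step 2 — Isobaric: P stays 2640 kPa; V/T = const ⇒ T₂ = 152 K, V₂ = 0.745 L.
W = PΔV = 2640×(0.745−1.50) kPa·L = -1980 J.
ΔU = nCvΔT = 1.56×20.8×(152−305) = -4960 J.
Q = ΔU + W = nCpΔT = -6950 J.
Net over both steps: W = -8350 J, Q = -13300 J, ΔU = -4960 J.

-13300 J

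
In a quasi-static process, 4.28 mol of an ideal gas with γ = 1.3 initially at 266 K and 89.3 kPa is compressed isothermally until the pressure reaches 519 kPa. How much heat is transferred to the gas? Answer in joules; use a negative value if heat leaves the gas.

-16700 J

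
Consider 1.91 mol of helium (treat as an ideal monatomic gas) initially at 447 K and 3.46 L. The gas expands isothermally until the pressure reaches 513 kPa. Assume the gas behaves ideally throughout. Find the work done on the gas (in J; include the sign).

-9840 J

P₁ = nRT₁/V₁ = 1.91×8.314×447/3.46 = 2050 kPa.
Isothermal: T stays 447 K; PV = const ⇒ V₂ = 13.8 L, P₂ = 513 kPa.
W = nRT ln(V₂/V₁) = 1.91×8.314×447×ln(4.00) = 9840 J.
Work done on the gas = −W_by = -9840 J.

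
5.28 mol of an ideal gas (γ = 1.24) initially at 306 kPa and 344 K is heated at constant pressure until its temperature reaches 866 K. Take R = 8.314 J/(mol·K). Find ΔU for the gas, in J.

V₁ = nRT₁/P₁ = 5.28×8.314×344/306 = 49.3 L.
Isobaric: P stays 306 kPa; V/T = const ⇒ T₂ = 866 K, V₂ = 124 L.
For an ideal gas ΔU = nCvΔT with Cv = R/(γ−1) = 34.6 J/(mol·K).
ΔU = 5.28×34.6×(866−344) = 95500 J.

95500 J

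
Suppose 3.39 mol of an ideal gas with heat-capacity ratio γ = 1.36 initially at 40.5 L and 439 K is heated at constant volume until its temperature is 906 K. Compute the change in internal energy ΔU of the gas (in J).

36600 J

P₁ = nRT₁/V₁ = 3.39×8.314×439/40.5 = 306 kPa.
Isochoric: V stays 40.5 L; P/T = const ⇒ T₂ = 906 K, P₂ = 630 kPa.
For an ideal gas ΔU = nCvΔT with Cv = R/(γ−1) = 23.1 J/(mol·K).
ΔU = 3.39×23.1×(906−439) = 36600 J.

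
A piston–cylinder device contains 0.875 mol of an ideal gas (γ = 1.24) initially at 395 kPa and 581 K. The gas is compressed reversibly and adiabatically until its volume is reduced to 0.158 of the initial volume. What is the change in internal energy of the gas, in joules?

9810 J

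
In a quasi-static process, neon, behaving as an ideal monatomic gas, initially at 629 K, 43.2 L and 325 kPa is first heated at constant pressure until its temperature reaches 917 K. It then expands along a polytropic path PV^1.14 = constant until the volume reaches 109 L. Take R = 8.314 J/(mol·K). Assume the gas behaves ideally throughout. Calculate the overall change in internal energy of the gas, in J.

n = P₁V₁/(RT₁) = 325×43.2/(8.314×629) = 2.68 mol.
Step 1 — Isobaric: P stays 325 kPa; V/T = const ⇒ T₂ = 917 K, V₂ = 63.0 L.
W = PΔV = 325×(63.0−43.2) kPa·L = 6430 J.
ΔU = nCvΔT = 2.68×12.5×(917−629) = 9640 J.
Q = ΔU + W = nCpΔT = 16100 J.
State after step 1: P = 325 kPa, V = 63.0 L, T = 917 K.
Step 2 — Polytropic n=1.14: T₂ = T₁(V₁/V₂)^(n−1) = 917×(0.578)^0.14 = 849 K; P₂ = P₁(V₁/V₂)^n = 174 kPa.
W = (P₁V₁−P₂V₂)/(n−1) = (325×63.0−174×109)/0.14 = 10800 J.
ΔU = nCvΔT = 2.68×12.5×(849−917) = -2270 J.
Q = ΔU + W = 8540 J.
Net over both steps: W = 17200 J, Q = 24600 J, ΔU = 7370 J.

7370 J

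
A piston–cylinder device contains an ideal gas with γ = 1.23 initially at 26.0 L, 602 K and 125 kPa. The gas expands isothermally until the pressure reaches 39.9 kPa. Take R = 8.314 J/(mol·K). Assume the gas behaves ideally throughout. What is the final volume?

81.5 L

Isothermal: T stays 602 K; PV = const ⇒ V₂ = 81.5 L, P₂ = 39.9 kPa.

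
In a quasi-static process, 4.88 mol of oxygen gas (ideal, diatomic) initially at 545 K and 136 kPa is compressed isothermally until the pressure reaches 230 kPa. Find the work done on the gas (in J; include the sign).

11600 J

V₁ = nRT₁/P₁ = 4.88×8.314×545/136 = 163 L.
Isothermal: T stays 545 K; PV = const ⇒ V₂ = 96.1 L, P₂ = 230 kPa.
W = nRT ln(V₂/V₁) = 4.88×8.314×545×ln(0.591) = -11600 J.
Work done on the gas = −W_by = 11600 J.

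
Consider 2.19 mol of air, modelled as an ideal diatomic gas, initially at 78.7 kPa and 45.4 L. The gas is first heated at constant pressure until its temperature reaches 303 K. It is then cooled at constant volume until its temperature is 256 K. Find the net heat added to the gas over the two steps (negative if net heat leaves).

4660 J

T₁ = P₁V₁/(nR) = 78.7×45.4/(2.19×8.314) = 196 K.
Step 1 — Isobaric: P stays 78.7 kPa; V/T = const ⇒ T₂ = 303 K, V₂ = 70.1 L.
W = PΔV = 78.7×(70.1−45.4) kPa·L = 1940 J.
ΔU = nCvΔT = 2.19×20.8×(303−196) = 4860 J.
Q = ΔU + W = nCpΔT = 6800 J.
State after step 1: P = 78.7 kPa, V = 70.1 L, T = 303 K.
Step 2 — Isochoric: V stays 70.1 L; P/T = const ⇒ T₂ = 256 K, P₂ = 66.5 kPa.
W = 0 (no volume change).
ΔU = nCvΔT = 2.19×20.8×(256−303) = -2140 J.
Q = ΔU = -2140 J.
Net over both steps: W = 1940 J, Q = 4660 J, ΔU = 2720 J.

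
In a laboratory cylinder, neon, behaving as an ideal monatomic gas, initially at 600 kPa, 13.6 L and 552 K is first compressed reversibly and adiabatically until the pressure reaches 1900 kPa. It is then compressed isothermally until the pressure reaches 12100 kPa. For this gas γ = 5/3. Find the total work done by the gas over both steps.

-31100 J

n = P₁V₁/(RT₁) = 600×13.6/(8.314×552) = 1.78 mol.
Step 1 — Adiabatic: T₂/T₁ = (P₂/P₁)^((γ−1)/γ) ⇒ T₂ = 552×(3.17)^0.400 = 875 K; V₂ = 6.81 L.
ΔU = nCvΔT = 1.78×12.5×(875−552) = 7170 J.
Q = 0 for an adiabatic process, so W = −ΔU = -7170 J.
State after step 1: P = 1900 kPa, V = 6.81 L, T = 875 K.
Step 2 — Isothermal: T stays 875 K; PV = const ⇒ V₂ = 1.07 L, P₂ = 12100 kPa.
ΔU = 0 (ideal gas, T constant).
W = nRT ln(V₂/V₁) = 1.78×8.314×875×ln(0.157) = -24000 J.
Q = ΔU + W = -24000 J.
Net over both steps: W = -31100 J, Q = -24000 J, ΔU = 7170 J.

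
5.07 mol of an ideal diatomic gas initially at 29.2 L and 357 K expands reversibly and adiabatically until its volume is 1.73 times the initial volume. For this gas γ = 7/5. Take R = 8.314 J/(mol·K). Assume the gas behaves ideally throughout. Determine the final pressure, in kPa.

239 kPa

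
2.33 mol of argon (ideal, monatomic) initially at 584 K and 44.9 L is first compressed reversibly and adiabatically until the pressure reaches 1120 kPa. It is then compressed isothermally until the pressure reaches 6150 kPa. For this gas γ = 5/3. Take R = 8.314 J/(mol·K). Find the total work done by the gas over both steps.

-48800 J

P₁ = nRT₁/V₁ = 2.33×8.314×584/44.9 = 252 kPa.
Step 1 — Adiabatic: T₂/T₁ = (P₂/P₁)^((γ−1)/γ) ⇒ T₂ = 584×(4.45)^0.400 = 1060 K; V₂ = 18.3 L.
ΔU = nCvΔT = 2.33×12.5×(1060−584) = 13800 J.
Q = 0 for an adiabatic process, so W = −ΔU = -13800 J.
State after step 1: P = 1120 kPa, V = 18.3 L, T = 1060 K.
Step 2 — Isothermal: T stays 1060 K; PV = const ⇒ V₂ = 3.34 L, P₂ = 6150 kPa.
ΔU = 0 (ideal gas, T constant).
W = nRT ln(V₂/V₁) = 2.33×8.314×1060×ln(0.182) = -35000 J.
Q = ΔU + W = -35000 J.
Net over both steps: W = -48800 J, Q = -35000 J, ΔU = 13800 J.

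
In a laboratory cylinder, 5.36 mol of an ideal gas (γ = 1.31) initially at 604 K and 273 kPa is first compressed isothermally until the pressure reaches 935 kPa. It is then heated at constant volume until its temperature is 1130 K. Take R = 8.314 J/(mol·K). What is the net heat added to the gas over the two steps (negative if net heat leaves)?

V₁ = nRT₁/P₁ = 5.36×8.314×604/273 = 98.6 L.
Step 1 — Isothermal: T stays 604 K; PV = const ⇒ V₂ = 28.8 L, P₂ = 935 kPa.
ΔU = 0 (ideal gas, T constant).
W = nRT ln(V₂/V₁) = 5.36×8.314×604×ln(0.292) = -33100 J.
Q = ΔU + W = -33100 J.
State after step 1: P = 935 kPa, V = 28.8 L, T = 604 K.
Step 2 — Isochoric: V stays 28.8 L; P/T = const ⇒ T₂ = 1130 K, P₂ = 1750 kPa.
W = 0 (no volume change).
ΔU = nCvΔT = 5.36×26.8×(1130−604) = 75600 J.
Q = ΔU = 75600 J.
Net over both steps: W = -33100 J, Q = 42500 J, ΔU = 75600 J.

42500 J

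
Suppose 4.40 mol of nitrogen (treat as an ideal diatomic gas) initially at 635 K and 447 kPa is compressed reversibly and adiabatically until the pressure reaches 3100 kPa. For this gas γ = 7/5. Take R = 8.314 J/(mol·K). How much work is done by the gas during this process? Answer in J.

V₁ = nRT₁/P₁ = 4.40×8.314×635/447 = 52.0 L.
Adiabatic: T₂/T₁ = (P₂/P₁)^((γ−1)/γ) ⇒ T₂ = 635×(6.94)^0.286 = 1100 K; V₂ = 13.0 L.
ΔU = nCvΔT = 4.40×20.8×(1100−635) = 42900 J.
Q = 0 for an adiabatic process, so W = −ΔU = -42900 J.

-42900 J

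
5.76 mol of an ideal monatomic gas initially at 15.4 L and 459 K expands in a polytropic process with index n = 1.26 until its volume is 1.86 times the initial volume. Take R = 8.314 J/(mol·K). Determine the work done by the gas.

12600 J

P₁ = nRT₁/V₁ = 5.76×8.314×459/15.4 = 1430 kPa.
Polytropic n=1.26: T₂ = T₁(V₁/V₂)^(n−1) = 459×(0.538)^0.26 = 391 K; P₂ = P₁(V₁/V₂)^n = 653 kPa.
W = (P₁V₁−P₂V₂)/(n−1) = (1430×15.4−653×28.6)/0.26 = 12600 J.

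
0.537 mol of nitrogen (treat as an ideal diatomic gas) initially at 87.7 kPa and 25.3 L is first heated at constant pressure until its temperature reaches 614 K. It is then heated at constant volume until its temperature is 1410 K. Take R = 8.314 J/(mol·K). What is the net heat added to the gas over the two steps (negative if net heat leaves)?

T₁ = P₁V₁/(nR) = 87.7×25.3/(0.537×8.314) = 497 K.
Step 1 — Isobaric: P stays 87.7 kPa; V/T = const ⇒ T₂ = 614 K, V₂ = 31.3 L.
W = PΔV = 87.7×(31.3−25.3) kPa·L = 522 J.
ΔU = nCvΔT = 0.537×20.8×(614−497) = 1310 J.
Q = ΔU + W = nCpΔT = 1830 J.
State after step 1: P = 87.7 kPa, V = 31.3 L, T = 614 K.
Step 2 — Isochoric: V stays 31.3 L; P/T = const ⇒ T₂ = 1410 K, P₂ = 201 kPa.
W = 0 (no volume change).
ΔU = nCvΔT = 0.537×20.8×(1410−614) = 8880 J.
Q = ΔU = 8880 J.
Net over both steps: W = 522 J, Q = 10700 J, ΔU = 10200 J.

10700 J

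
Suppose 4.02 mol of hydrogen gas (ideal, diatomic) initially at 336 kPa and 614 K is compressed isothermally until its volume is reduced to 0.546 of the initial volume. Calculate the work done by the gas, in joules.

-12400 J

V₁ = nRT₁/P₁ = 4.02×8.314×614/336 = 61.1 L.
Isothermal: T stays 614 K; PV = const ⇒ V₂ = 33.3 L, P₂ = 615 kPa.
W = nRT ln(V₂/V₁) = 4.02×8.314×614×ln(0.546) = -12400 J.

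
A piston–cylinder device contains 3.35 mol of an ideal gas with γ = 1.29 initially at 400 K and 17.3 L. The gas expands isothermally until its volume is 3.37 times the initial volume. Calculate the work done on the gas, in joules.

P₁ = nRT₁/V₁ = 3.35×8.314×400/17.3 = 644 kPa.
Isothermal: T stays 400 K; PV = const ⇒ V₂ = 58.3 L, P₂ = 191 kPa.
W = nRT ln(V₂/V₁) = 3.35×8.314×400×ln(3.37) = 13500 J.
Work done on the gas = −W_by = -13500 J.

-13500 J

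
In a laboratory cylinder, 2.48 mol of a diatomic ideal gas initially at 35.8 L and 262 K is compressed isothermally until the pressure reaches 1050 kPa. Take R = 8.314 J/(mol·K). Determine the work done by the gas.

P₁ = nRT₁/V₁ = 2.48×8.314×262/35.8 = 151 kPa.
Isothermal: T stays 262 K; PV = const ⇒ V₂ = 5.14 L, P₂ = 1050 kPa.
W = nRT ln(V₂/V₁) = 2.48×8.314×262×ln(0.144) = -10500 J.

-10500 J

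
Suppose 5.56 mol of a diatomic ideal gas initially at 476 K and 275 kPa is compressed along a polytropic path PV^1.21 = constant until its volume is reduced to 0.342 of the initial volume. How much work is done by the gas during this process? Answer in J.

-26500 J

V₁ = nRT₁/P₁ = 5.56×8.314×476/275 = 80.0 L.
Polytropic n=1.21: T₂ = T₁(V₁/V₂)^(n−1) = 476×(2.92)^0.21 = 596 K; P₂ = P₁(V₁/V₂)^n = 1010 kPa.
W = (P₁V₁−P₂V₂)/(n−1) = (275×80.0−1010×27.4)/0.21 = -26500 J.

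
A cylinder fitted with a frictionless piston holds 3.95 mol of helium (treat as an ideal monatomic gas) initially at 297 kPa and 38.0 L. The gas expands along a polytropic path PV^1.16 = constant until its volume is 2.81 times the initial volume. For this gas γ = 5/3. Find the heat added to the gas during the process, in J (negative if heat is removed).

8170 J

T₁ = P₁V₁/(nR) = 297×38.0/(3.95×8.314) = 344 K.
Polytropic n=1.16: T₂ = T₁(V₁/V₂)^(n−1) = 344×(0.356)^0.16 = 291 K; P₂ = P₁(V₁/V₂)^n = 89.6 kPa.
W = (P₁V₁−P₂V₂)/(n−1) = (297×38.0−89.6×107)/0.16 = 10700 J.
ΔU = nCvΔT = 3.95×12.5×(291−344) = -2580 J.
Q = ΔU + W = 8170 J.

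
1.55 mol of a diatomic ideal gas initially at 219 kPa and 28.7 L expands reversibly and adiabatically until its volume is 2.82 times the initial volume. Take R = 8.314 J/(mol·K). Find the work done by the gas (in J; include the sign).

5330 J

T₁ = P₁V₁/(nR) = 219×28.7/(1.55×8.314) = 488 K.
Adiabatic: TV^(γ−1) = const ⇒ T₂ = 488×(0.355)^0.400 = 322 K; PV^γ = const ⇒ P₂ = 51.3 kPa.
ΔU = nCvΔT = 1.55×20.8×(322−488) = -5330 J.
Q = 0 for an adiabatic process, so W = −ΔU = 5330 J.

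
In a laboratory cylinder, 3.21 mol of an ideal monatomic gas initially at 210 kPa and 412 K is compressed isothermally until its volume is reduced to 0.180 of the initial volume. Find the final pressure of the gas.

V₁ = nRT₁/P₁ = 3.21×8.314×412/210 = 52.4 L.
Isothermal: T stays 412 K; PV = const ⇒ V₂ = 9.42 L, P₂ = 1170 kPa.

1170 kPa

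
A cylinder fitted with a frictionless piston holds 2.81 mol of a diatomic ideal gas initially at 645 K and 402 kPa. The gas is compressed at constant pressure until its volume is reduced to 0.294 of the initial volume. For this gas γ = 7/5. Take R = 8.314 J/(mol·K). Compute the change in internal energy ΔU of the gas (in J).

-26600 J

V₁ = nRT₁/P₁ = 2.81×8.314×645/402 = 37.5 L.
Isobaric: P stays 402 kPa; V/T = const ⇒ T₂ = 190 K, V₂ = 11.0 L.
For an ideal gas ΔU = nCvΔT with Cv = (5/2)R = 20.8 J/(mol·K).
ΔU = 2.81×20.8×(190−645) = -26600 J.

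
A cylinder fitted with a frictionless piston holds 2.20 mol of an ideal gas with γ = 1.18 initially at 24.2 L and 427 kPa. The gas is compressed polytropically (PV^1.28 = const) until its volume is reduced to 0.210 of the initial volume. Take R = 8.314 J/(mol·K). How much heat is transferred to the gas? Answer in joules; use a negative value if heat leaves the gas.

T₁ = P₁V₁/(nR) = 427×24.2/(2.20×8.314) = 565 K.
Polytropic n=1.28: T₂ = T₁(V₁/V₂)^(n−1) = 565×(4.76)^0.28 = 875 K; P₂ = P₁(V₁/V₂)^n = 3150 kPa.
W = (P₁V₁−P₂V₂)/(n−1) = (427×24.2−3150×5.08)/0.28 = -20200 J.
ΔU = nCvΔT = 2.20×46.2×(875−565) = 31500 J.
Q = ΔU + W = 11200 J.

11200 J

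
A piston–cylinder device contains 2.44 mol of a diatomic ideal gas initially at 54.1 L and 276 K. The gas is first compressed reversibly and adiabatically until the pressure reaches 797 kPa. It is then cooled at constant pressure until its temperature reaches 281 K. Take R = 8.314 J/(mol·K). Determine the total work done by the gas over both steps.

-15400 J

P₁ = nRT₁/V₁ = 2.44×8.314×276/54.1 = 103 kPa.
Step 1 — Adiabatic: T₂/T₁ = (P₂/P₁)^((γ−1)/γ) ⇒ T₂ = 276×(7.70)^0.286 = 495 K; V₂ = 12.6 L.
ΔU = nCvΔT = 2.44×20.8×(495−276) = 11100 J.
Q = 0 for an adiabatic process, so W = −ΔU = -11100 J.
State after step 1: P = 797 kPa, V = 12.6 L, T = 495 K.
Step 2 — Isobaric: P stays 797 kPa; V/T = const ⇒ T₂ = 281 K, V₂ = 7.15 L.
W = PΔV = 797×(7.15−12.6) kPa·L = -4330 J.
ΔU = nCvΔT = 2.44×20.8×(281−495) = -10800 J.
Q = ΔU + W = nCpΔT = -15200 J.
Net over both steps: W = -15400 J, Q = -15200 J, ΔU = 254 J.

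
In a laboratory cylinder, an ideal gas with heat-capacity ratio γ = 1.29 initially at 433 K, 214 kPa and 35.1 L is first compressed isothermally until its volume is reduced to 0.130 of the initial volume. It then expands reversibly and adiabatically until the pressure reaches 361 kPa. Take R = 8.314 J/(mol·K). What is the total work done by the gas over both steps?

n = P₁V₁/(RT₁) = 214×35.1/(8.314×433) = 2.09 mol.
Step 1 — Isothermal: T stays 433 K; PV = const ⇒ V₂ = 4.56 L, P₂ = 1650 kPa.
ΔU = 0 (ideal gas, T constant).
W = nRT ln(V₂/V₁) = 2.09×8.314×433×ln(0.130) = -15300 J.
Q = ΔU + W = -15300 J.
State after step 1: P = 1650 kPa, V = 4.56 L, T = 433 K.
Step 2 — Adiabatic: T₂/T₁ = (P₂/P₁)^((γ−1)/γ) ⇒ T₂ = 433×(0.219)^0.225 = 308 K; V₂ = 14.8 L.
ΔU = nCvΔT = 2.09×28.7×(308−433) = -7490 J.
Q = 0 for an adiabatic process, so W = −ΔU = 7490 J.
Net over both steps: W = -7840 J, Q = -15300 J, ΔU = -7490 J.

-7840 J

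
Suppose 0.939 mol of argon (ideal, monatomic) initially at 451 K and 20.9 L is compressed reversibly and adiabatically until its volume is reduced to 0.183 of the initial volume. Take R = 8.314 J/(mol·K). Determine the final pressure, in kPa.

2860 kPa

P₁ = nRT₁/V₁ = 0.939×8.314×451/20.9 = 168 kPa.
Adiabatic: TV^(γ−1) = const ⇒ T₂ = 451×(5.46)^0.667 = 1400 K; PV^γ = const ⇒ P₂ = 2860 kPa.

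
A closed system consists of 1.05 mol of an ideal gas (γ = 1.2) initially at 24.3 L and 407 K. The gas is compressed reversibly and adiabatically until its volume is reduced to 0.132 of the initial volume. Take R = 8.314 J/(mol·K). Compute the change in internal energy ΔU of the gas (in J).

8870 J

P₁ = nRT₁/V₁ = 1.05×8.314×407/24.3 = 146 kPa.
Adiabatic: TV^(γ−1) = const ⇒ T₂ = 407×(7.58)^0.200 = 610 K; PV^γ = const ⇒ P₂ = 1660 kPa.
For an ideal gas ΔU = nCvΔT with Cv = R/(γ−1) = 41.6 J/(mol·K).
ΔU = 1.05×41.6×(610−407) = 8870 J.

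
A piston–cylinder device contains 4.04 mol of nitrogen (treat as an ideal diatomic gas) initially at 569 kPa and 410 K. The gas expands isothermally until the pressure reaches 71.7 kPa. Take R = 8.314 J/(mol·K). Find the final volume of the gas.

192 L

V₁ = nRT₁/P₁ = 4.04×8.314×410/569 = 24.2 L.
Isothermal: T stays 410 K; PV = const ⇒ V₂ = 192 L, P₂ = 71.7 kPa.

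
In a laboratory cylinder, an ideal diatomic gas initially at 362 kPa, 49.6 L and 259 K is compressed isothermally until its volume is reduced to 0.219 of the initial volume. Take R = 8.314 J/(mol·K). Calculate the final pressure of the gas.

Isothermal: T stays 259 K; PV = const ⇒ V₂ = 10.9 L, P₂ = 1650 kPa.

1650 kPa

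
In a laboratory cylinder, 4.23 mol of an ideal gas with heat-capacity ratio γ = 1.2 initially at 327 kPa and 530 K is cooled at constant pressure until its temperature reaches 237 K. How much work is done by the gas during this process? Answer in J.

V₁ = nRT₁/P₁ = 4.23×8.314×530/327 = 57.0 L.
Isobaric: P stays 327 kPa; V/T = const ⇒ T₂ = 237 K, V₂ = 25.5 L.
W = PΔV = 327×(25.5−57.0) kPa·L = -10300 J.

-10300 J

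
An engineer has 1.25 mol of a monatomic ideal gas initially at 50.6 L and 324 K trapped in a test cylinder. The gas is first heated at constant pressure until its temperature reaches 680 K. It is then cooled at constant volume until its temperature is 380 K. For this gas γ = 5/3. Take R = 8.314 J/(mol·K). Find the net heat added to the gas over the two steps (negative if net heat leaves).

4570 J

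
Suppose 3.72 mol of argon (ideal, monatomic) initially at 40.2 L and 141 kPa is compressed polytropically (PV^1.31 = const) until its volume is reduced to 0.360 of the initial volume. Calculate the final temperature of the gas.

252 K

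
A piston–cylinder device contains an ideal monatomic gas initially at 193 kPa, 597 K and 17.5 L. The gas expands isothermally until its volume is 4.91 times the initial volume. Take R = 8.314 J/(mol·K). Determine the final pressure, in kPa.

Isothermal: T stays 597 K; PV = const ⇒ V₂ = 85.9 L, P₂ = 39.3 kPa.

39.3 kPa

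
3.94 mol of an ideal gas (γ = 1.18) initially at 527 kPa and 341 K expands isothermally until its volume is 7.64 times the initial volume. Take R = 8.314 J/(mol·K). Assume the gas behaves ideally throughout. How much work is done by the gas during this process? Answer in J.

22700 J

V₁ = nRT₁/P₁ = 3.94×8.314×341/527 = 21.2 L.
Isothermal: T stays 341 K; PV = const ⇒ V₂ = 162 L, P₂ = 69.0 kPa.
W = nRT ln(V₂/V₁) = 3.94×8.314×341×ln(7.64) = 22700 J.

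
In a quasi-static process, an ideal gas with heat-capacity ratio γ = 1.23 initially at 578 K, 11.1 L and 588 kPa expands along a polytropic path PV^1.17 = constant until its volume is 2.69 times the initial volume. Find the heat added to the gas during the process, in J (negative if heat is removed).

1550 J

n = P₁V₁/(RT₁) = 588×11.1/(8.314×578) = 1.36 mol.
Polytropic n=1.17: T₂ = T₁(V₁/V₂)^(n−1) = 578×(0.372)^0.17 = 489 K; P₂ = P₁(V₁/V₂)^n = 185 kPa.
W = (P₁V₁−P₂V₂)/(n−1) = (588×11.1−185×29.9)/0.17 = 5940 J.
ΔU = nCvΔT = 1.36×36.1×(489−578) = -4390 J.
Q = ΔU + W = 1550 J.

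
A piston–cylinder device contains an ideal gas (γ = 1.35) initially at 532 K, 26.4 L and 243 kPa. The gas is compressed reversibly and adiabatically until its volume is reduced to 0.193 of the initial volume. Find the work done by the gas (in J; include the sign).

n = P₁V₁/(RT₁) = 243×26.4/(8.314×532) = 1.45 mol.
Adiabatic: TV^(γ−1) = const ⇒ T₂ = 532×(5.18)^0.350 = 946 K; PV^γ = const ⇒ P₂ = 2240 kPa.
ΔU = nCvΔT = 1.45×23.8×(946−532) = 14300 J.
Q = 0 for an adiabatic process, so W = −ΔU = -14300 J.

-14300 J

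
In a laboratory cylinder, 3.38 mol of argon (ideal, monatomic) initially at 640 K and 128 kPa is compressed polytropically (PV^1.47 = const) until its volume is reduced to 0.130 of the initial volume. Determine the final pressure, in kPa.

2570 kPa

V₁ = nRT₁/P₁ = 3.38×8.314×640/128 = 141 L.
Polytropic n=1.47: T₂ = T₁(V₁/V₂)^(n−1) = 640×(7.69)^0.47 = 1670 K; P₂ = P₁(V₁/V₂)^n = 2570 kPa.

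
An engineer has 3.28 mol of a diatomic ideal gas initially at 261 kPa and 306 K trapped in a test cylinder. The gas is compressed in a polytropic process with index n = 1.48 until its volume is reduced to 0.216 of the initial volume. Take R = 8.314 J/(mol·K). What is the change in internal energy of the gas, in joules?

22700 J

V₁ = nRT₁/P₁ = 3.28×8.314×306/261 = 32.0 L.
Polytropic n=1.48: T₂ = T₁(V₁/V₂)^(n−1) = 306×(4.63)^0.48 = 639 K; P₂ = P₁(V₁/V₂)^n = 2520 kPa.
For an ideal gas ΔU = nCvΔT with Cv = (5/2)R = 20.8 J/(mol·K).
ΔU = 3.28×20.8×(639−306) = 22700 J.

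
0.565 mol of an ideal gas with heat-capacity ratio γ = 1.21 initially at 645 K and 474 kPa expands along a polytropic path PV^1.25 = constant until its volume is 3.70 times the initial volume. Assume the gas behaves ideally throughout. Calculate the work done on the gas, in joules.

-3380 J

V₁ = nRT₁/P₁ = 0.565×8.314×645/474 = 6.39 L.
Polytropic n=1.25: T₂ = T₁(V₁/V₂)^(n−1) = 645×(0.270)^0.25 = 465 K; P₂ = P₁(V₁/V₂)^n = 92.4 kPa.
W = (P₁V₁−P₂V₂)/(n−1) = (474×6.39−92.4×23.7)/0.25 = 3380 J.
Work done on the gas = −W_by = -3380 J.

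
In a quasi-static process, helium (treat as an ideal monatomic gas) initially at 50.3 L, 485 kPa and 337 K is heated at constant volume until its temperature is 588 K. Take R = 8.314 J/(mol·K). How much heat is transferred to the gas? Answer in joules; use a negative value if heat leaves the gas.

27300 J

n = P₁V₁/(RT₁) = 485×50.3/(8.314×337) = 8.71 mol.
Isochoric: V stays 50.3 L; P/T = const ⇒ T₂ = 588 K, P₂ = 846 kPa.
W = 0 (no volume change).
ΔU = nCvΔT = 8.71×12.5×(588−337) = 27300 J.
Q = ΔU = 27300 J.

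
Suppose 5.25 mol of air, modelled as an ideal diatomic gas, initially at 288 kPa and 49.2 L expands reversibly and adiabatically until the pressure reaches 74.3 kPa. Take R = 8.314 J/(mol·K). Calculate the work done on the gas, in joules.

-11400 J

T₁ = P₁V₁/(nR) = 288×49.2/(5.25×8.314) = 325 K.
Adiabatic: T₂/T₁ = (P₂/P₁)^((γ−1)/γ) ⇒ T₂ = 325×(0.258)^0.286 = 220 K; V₂ = 129 L.
ΔU = nCvΔT = 5.25×20.8×(220−325) = -11400 J.
Q = 0 for an adiabatic process, so W = −ΔU = 11400 J.
Work done on the gas = −W_by = -11400 J.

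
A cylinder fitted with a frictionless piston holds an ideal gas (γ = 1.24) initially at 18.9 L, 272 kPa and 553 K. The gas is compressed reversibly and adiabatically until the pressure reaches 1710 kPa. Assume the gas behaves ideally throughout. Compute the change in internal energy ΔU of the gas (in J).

n = P₁V₁/(RT₁) = 272×18.9/(8.314×553) = 1.12 mol.
Adiabatic: T₂/T₁ = (P₂/P₁)^((γ−1)/γ) ⇒ T₂ = 553×(6.29)^0.194 = 789 K; V₂ = 4.29 L.
For an ideal gas ΔU = nCvΔT with Cv = R/(γ−1) = 34.6 J/(mol·K).
ΔU = 1.12×34.6×(789−553) = 9150 J.

9150 J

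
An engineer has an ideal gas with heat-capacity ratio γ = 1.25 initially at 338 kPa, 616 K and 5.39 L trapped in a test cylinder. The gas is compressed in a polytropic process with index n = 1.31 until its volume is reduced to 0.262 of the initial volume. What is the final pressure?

Polytropic n=1.31: T₂ = T₁(V₁/V₂)^(n−1) = 616×(3.82)^0.31 = 933 K; P₂ = P₁(V₁/V₂)^n = 1950 kPa.

1950 kPa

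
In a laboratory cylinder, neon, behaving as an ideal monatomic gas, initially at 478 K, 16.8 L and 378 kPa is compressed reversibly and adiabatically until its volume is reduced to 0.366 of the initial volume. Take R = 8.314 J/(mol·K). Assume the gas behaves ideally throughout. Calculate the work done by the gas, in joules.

-9090 J

n = P₁V₁/(RT₁) = 378×16.8/(8.314×478) = 1.60 mol.
Adiabatic: TV^(γ−1) = const ⇒ T₂ = 478×(2.73)^0.667 = 934 K; PV^γ = const ⇒ P₂ = 2020 kPa.
ΔU = nCvΔT = 1.60×12.5×(934−478) = 9090 J.
Q = 0 for an adiabatic process, so W = −ΔU = -9090 J.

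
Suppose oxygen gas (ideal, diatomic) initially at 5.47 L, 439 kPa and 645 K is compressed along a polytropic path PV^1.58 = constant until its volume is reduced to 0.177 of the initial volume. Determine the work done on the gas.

7160 J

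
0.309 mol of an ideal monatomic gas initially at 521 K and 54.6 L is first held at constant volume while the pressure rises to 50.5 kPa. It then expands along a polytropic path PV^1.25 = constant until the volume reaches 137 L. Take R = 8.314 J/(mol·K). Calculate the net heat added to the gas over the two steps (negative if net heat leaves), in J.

3540 J

P₁ = nRT₁/V₁ = 0.309×8.314×521/54.6 = 24.5 kPa.
Step 1 — Isochoric: V stays 54.6 L; P/T = const ⇒ T₂ = 1070 K, P₂ = 50.5 kPa.
W = 0 (no volume change).
ΔU = nCvΔT = 0.309×12.5×(1070−521) = 2130 J.
Q = ΔU = 2130 J.
State after step 1: P = 50.5 kPa, V = 54.6 L, T = 1070 K.
Step 2 — Polytropic n=1.25: T₂ = T₁(V₁/V₂)^(n−1) = 1070×(0.399)^0.25 = 853 K; P₂ = P₁(V₁/V₂)^n = 16.0 kPa.
W = (P₁V₁−P₂V₂)/(n−1) = (50.5×54.6−16.0×137)/0.25 = 2270 J.
ΔU = nCvΔT = 0.309×12.5×(853−1070) = -850 J.
Q = ΔU + W = 1420 J.
Net over both steps: W = 2270 J, Q = 3540 J, ΔU = 1280 J.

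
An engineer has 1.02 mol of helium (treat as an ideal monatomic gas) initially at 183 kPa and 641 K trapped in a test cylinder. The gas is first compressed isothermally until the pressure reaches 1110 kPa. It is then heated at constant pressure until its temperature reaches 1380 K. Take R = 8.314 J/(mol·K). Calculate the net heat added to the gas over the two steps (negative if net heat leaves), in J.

5870 J

V₁ = nRT₁/P₁ = 1.02×8.314×641/183 = 29.7 L.
Step 1 — Isothermal: T stays 641 K; PV = const ⇒ V₂ = 4.90 L, P₂ = 1110 kPa.
ΔU = 0 (ideal gas, T constant).
W = nRT ln(V₂/V₁) = 1.02×8.314×641×ln(0.165) = -9800 J.
Q = ΔU + W = -9800 J.
State after step 1: P = 1110 kPa, V = 4.90 L, T = 641 K.
Step 2 — Isobaric: P stays 1110 kPa; V/T = const ⇒ T₂ = 1380 K, V₂ = 10.5 L.
W = PΔV = 1110×(10.5−4.90) kPa·L = 6270 J.
ΔU = nCvΔT = 1.02×12.5×(1380−641) = 9400 J.
Q = ΔU + W = nCpΔT = 15700 J.
Net over both steps: W = -3530 J, Q = 5870 J, ΔU = 9400 J.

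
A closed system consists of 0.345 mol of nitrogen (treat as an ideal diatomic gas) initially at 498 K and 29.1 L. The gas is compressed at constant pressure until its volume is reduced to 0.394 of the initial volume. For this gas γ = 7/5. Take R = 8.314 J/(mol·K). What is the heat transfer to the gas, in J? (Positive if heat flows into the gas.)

-3030 J

P₁ = nRT₁/V₁ = 0.345×8.314×498/29.1 = 49.1 kPa.
Isobaric: P stays 49.1 kPa; V/T = const ⇒ T₂ = 196 K, V₂ = 11.5 L.
W = PΔV = 49.1×(11.5−29.1) kPa·L = -866 J.
ΔU = nCvΔT = 0.345×20.8×(196−498) = -2160 J.
Q = ΔU + W = nCpΔT = -3030 J.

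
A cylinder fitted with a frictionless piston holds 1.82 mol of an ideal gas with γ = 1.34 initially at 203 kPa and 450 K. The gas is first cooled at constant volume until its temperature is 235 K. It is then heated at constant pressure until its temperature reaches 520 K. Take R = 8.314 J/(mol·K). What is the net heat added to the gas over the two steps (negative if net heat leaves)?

V₁ = nRT₁/P₁ = 1.82×8.314×450/203 = 33.5 L.
Step 1 — Isochoric: V stays 33.5 L; P/T = const ⇒ T₂ = 235 K, P₂ = 106 kPa.
W = 0 (no volume change).
ΔU = nCvΔT = 1.82×24.5×(235−450) = -9570 J.
Q = ΔU = -9570 J.
State after step 1: P = 106 kPa, V = 33.5 L, T = 235 K.
Step 2 — Isobaric: P stays 106 kPa; V/T = const ⇒ T₂ = 520 K, V₂ = 74.2 L.
W = PΔV = 106×(74.2−33.5) kPa·L = 4310 J.
ΔU = nCvΔT = 1.82×24.5×(520−235) = 12700 J.
Q = ΔU + W = nCpΔT = 17000 J.
Net over both steps: W = 4310 J, Q = 7430 J, ΔU = 3120 J.

7430 J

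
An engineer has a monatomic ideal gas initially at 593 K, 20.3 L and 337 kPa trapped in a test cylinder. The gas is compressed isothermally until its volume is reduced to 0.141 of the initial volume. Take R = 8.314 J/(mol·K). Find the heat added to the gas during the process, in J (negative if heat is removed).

-13400 J

n = P₁V₁/(RT₁) = 337×20.3/(8.314×593) = 1.39 mol.
Isothermal: T stays 593 K; PV = const ⇒ V₂ = 2.86 L, P₂ = 2390 kPa.
ΔU = 0 (ideal gas, T constant).
W = nRT ln(V₂/V₁) = 1.39×8.314×593×ln(0.141) = -13400 J.
Q = ΔU + W = -13400 J.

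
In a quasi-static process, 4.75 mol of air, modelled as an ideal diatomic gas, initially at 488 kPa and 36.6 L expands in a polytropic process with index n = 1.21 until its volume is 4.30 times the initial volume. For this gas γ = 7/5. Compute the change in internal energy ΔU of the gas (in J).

-11800 J

T₁ = P₁V₁/(nR) = 488×36.6/(4.75×8.314) = 452 K.
Polytropic n=1.21: T₂ = T₁(V₁/V₂)^(n−1) = 452×(0.233)^0.21 = 333 K; P₂ = P₁(V₁/V₂)^n = 83.5 kPa.
For an ideal gas ΔU = nCvΔT with Cv = (5/2)R = 20.8 J/(mol·K).
ΔU = 4.75×20.8×(333−452) = -11800 J.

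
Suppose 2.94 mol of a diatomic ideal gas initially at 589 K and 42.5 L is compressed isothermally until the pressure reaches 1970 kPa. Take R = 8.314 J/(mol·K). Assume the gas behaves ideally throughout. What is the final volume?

P₁ = nRT₁/V₁ = 2.94×8.314×589/42.5 = 339 kPa.
Isothermal: T stays 589 K; PV = const ⇒ V₂ = 7.31 L, P₂ = 1970 kPa.

7.31 L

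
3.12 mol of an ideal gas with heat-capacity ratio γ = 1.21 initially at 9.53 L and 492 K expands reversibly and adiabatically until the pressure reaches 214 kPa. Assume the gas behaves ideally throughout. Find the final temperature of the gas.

358 K

P₁ = nRT₁/V₁ = 3.12×8.314×492/9.53 = 1340 kPa.
Adiabatic: T₂/T₁ = (P₂/P₁)^((γ−1)/γ) ⇒ T₂ = 492×(0.160)^0.174 = 358 K; V₂ = 43.4 L.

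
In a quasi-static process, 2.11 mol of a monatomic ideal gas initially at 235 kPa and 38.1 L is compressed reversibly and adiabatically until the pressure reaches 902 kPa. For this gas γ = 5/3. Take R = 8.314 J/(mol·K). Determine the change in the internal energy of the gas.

9570 J

T₁ = P₁V₁/(nR) = 235×38.1/(2.11×8.314) = 510 K.
Adiabatic: T₂/T₁ = (P₂/P₁)^((γ−1)/γ) ⇒ T₂ = 510×(3.84)^0.400 = 874 K; V₂ = 17.0 L.
For an ideal gas ΔU = nCvΔT with Cv = (3/2)R = 12.5 J/(mol·K).
ΔU = 2.11×12.5×(874−510) = 9570 J.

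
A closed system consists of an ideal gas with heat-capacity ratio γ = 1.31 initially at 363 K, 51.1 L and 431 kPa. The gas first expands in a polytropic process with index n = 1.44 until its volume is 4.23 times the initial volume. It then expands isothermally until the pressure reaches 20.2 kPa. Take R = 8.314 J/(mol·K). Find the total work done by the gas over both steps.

35000 J

n = P₁V₁/(RT₁) = 431×51.1/(8.314×363) = 7.30 mol.
Step 1 — Polytropic n=1.44: T₂ = T₁(V₁/V₂)^(n−1) = 363×(0.236)^0.44 = 192 K; P₂ = P₁(V₁/V₂)^n = 54.0 kPa.
W = (P₁V₁−P₂V₂)/(n−1) = (431×51.1−54.0×216)/0.44 = 23500 J.
ΔU = nCvΔT = 7.30×26.8×(192−363) = -33400 J.
Q = ΔU + W = -9860 J.
State after step 1: P = 54.0 kPa, V = 216 L, T = 192 K.
Step 2 — Isothermal: T stays 192 K; PV = const ⇒ V₂ = 578 L, P₂ = 20.2 kPa.
ΔU = 0 (ideal gas, T constant).
W = nRT ln(V₂/V₁) = 7.30×8.314×192×ln(2.67) = 11500 J.
Q = ΔU + W = 11500 J.
Net over both steps: W = 35000 J, Q = 1620 J, ΔU = -33400 J.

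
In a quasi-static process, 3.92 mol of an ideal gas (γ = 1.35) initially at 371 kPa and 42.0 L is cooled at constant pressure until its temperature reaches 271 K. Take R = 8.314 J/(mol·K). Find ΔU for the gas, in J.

T₁ = P₁V₁/(nR) = 371×42.0/(3.92×8.314) = 478 K.
Isobaric: P stays 371 kPa; V/T = const ⇒ T₂ = 271 K, V₂ = 23.8 L.
For an ideal gas ΔU = nCvΔT with Cv = R/(γ−1) = 23.8 J/(mol·K).
ΔU = 3.92×23.8×(271−478) = -19300 J.

-19300 J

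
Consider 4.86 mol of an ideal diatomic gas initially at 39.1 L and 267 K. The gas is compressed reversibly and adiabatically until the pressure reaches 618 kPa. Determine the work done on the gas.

6990 J

P₁ = nRT₁/V₁ = 4.86×8.314×267/39.1 = 276 kPa.
Adiabatic: T₂/T₁ = (P₂/P₁)^((γ−1)/γ) ⇒ T₂ = 267×(2.24)^0.286 = 336 K; V₂ = 22.0 L.
ΔU = nCvΔT = 4.86×20.8×(336−267) = 6990 J.
Q = 0 for an adiabatic process, so W = −ΔU = -6990 J.
Work done on the gas = −W_by = 6990 J.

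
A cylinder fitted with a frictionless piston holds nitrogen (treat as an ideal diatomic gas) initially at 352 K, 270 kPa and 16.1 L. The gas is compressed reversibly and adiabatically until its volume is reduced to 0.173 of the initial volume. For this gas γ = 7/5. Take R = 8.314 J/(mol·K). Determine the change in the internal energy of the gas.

11100 J

n = P₁V₁/(RT₁) = 270×16.1/(8.314×352) = 1.49 mol.
Adiabatic: TV^(γ−1) = const ⇒ T₂ = 352×(5.78)^0.400 = 710 K; PV^γ = const ⇒ P₂ = 3150 kPa.
For an ideal gas ΔU = nCvΔT with Cv = (5/2)R = 20.8 J/(mol·K).
ΔU = 1.49×20.8×(710−352) = 11100 J.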